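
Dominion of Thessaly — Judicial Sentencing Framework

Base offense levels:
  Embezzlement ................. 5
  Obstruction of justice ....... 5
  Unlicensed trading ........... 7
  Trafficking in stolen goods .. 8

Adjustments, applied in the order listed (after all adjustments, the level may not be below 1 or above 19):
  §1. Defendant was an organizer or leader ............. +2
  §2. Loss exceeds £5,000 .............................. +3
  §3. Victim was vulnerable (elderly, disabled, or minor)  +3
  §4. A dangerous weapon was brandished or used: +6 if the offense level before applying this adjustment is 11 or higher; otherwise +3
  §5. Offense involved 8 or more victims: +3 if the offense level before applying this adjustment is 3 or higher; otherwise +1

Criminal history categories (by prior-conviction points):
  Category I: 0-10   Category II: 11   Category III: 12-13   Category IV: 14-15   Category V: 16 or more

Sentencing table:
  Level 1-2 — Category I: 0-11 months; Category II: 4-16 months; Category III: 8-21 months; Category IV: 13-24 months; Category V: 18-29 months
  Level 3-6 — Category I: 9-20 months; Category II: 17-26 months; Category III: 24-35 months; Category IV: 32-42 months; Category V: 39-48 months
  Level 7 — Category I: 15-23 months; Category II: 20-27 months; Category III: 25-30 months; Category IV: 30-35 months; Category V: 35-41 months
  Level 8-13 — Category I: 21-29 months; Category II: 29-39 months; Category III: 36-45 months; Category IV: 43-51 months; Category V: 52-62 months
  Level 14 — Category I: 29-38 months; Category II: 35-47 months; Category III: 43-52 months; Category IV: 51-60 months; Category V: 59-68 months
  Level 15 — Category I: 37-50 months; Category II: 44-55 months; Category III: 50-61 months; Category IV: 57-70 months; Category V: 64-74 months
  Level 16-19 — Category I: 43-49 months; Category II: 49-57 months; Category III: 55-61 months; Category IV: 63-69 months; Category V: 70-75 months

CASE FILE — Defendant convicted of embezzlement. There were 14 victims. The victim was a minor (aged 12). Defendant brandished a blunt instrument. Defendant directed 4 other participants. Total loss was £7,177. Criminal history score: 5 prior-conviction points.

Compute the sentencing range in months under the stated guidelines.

43-49 months

Base offense level for embezzlement: 5.
§1 applies: 5 + 2 = 7.
§2 applies: 7 + 3 = 10.
§3 applies: 10 + 3 = 13.
§4 applies (level before this adjustment is 13 ≥ 11, so +6): 13 + 6 = 19.
§5 applies (level before this adjustment is 19 ≥ 3, so +3): 19 + 3 = 22.
Level 22 exceeds the maximum of 19; capped at 19.
Final offense level: 19.
Criminal history: 5 prior points → Category I (0-10).
Level 19 falls in the 16-19 band.
Grid: Level 16-19 × Category I = 43-49 months.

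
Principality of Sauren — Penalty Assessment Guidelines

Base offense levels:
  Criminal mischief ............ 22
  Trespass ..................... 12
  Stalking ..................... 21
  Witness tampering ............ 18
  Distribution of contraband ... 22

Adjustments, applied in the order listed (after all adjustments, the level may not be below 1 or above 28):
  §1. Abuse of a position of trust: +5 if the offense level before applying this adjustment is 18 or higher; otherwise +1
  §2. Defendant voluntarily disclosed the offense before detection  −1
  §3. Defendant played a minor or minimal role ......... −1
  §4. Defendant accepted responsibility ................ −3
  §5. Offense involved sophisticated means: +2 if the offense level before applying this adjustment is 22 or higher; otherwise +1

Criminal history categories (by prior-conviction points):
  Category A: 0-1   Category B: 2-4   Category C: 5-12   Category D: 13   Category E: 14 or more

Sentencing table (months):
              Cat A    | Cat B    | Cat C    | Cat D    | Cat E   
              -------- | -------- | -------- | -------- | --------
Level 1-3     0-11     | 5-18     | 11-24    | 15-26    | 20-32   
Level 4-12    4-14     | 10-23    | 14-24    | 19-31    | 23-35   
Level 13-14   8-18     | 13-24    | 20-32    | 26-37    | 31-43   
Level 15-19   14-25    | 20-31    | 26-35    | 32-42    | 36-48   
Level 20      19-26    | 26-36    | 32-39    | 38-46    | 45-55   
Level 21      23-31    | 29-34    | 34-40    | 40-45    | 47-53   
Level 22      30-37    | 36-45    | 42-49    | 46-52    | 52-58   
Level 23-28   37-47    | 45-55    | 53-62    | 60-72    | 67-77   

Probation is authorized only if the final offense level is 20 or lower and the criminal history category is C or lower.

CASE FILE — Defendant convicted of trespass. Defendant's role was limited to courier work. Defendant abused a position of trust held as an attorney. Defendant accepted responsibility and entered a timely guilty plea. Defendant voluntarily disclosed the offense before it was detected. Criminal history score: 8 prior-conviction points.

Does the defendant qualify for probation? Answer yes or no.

Base offense level for trespass: 12.
§1 applies (level before this adjustment is 12 < 18, so +1): 12 + 1 = 13.
§2 applies: 13 − 1 = 12.
§3 applies: 12 − 1 = 11.
§4 applies: 11 − 3 = 8.
§5 does not apply.
Final offense level: 8.
Criminal history: 8 prior points → Category C (5-12).
Level 8 falls in the 4-12 band.
Grid: Level 4-12 × Category C = 14-24 months.
Probation check: level 8 ≤ 20 and category C ≤ C → eligible.

Yes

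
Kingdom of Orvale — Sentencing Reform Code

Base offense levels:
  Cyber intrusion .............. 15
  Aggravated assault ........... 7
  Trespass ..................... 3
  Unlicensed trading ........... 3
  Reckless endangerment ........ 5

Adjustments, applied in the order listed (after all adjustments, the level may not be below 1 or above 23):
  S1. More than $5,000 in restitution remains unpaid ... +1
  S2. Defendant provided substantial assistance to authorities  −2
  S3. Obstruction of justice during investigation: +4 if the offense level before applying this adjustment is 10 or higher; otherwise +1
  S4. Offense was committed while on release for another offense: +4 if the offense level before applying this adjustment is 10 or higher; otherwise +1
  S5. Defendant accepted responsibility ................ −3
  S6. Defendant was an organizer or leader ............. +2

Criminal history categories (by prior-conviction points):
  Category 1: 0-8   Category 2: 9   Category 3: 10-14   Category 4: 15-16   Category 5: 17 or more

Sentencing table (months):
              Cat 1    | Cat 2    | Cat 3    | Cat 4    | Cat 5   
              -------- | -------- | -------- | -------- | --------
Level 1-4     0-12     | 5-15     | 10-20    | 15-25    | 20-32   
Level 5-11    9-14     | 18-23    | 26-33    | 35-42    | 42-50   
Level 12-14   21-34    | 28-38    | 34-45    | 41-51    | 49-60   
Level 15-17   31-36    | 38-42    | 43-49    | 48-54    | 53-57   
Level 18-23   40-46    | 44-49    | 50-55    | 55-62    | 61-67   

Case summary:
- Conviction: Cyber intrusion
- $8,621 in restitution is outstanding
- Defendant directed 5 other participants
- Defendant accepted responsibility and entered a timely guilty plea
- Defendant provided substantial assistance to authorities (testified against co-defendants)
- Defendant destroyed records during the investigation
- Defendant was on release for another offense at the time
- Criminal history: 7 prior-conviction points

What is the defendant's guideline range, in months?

40-46 months

Base offense level for cyber intrusion: 15.
S1 applies: 15 + 1 = 16.
S2 applies: 16 − 2 = 14.
S3 applies (level before this adjustment is 14 ≥ 10, so +4): 14 + 4 = 18.
S4 applies (level before this adjustment is 18 ≥ 10, so +4): 18 + 4 = 22.
S5 applies: 22 − 3 = 19.
S6 applies: 19 + 2 = 21.
Final offense level: 21.
Criminal history: 7 prior points → Category 1 (0-8).
Level 21 falls in the 18-23 band.
Grid: Level 18-23 × Category 1 = 40-46 months.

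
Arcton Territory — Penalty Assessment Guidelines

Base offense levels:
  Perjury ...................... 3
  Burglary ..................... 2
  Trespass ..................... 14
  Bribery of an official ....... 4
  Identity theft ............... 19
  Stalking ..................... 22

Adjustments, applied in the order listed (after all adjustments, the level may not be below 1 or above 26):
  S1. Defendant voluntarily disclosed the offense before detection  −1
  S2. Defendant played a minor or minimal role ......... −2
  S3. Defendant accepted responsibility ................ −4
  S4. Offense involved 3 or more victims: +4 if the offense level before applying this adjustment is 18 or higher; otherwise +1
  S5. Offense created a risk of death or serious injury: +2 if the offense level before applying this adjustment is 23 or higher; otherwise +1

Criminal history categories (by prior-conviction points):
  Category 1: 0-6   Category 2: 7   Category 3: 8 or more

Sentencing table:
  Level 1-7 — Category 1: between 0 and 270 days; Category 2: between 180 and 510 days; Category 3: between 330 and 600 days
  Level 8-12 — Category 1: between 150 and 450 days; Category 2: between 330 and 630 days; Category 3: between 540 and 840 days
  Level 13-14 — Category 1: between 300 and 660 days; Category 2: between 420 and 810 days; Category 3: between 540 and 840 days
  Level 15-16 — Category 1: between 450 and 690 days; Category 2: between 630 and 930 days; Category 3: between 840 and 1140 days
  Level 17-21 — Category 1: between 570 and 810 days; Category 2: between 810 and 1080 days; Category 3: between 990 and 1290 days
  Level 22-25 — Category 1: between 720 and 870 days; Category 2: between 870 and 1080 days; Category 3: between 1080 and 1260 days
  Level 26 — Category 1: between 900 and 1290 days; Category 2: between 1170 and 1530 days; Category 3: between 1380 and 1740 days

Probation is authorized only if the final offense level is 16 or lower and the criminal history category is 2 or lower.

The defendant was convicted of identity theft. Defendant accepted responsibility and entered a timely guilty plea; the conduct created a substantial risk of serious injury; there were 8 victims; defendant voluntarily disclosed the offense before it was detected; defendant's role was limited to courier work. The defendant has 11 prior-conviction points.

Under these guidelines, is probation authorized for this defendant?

No

Base offense level for identity theft: 19.
S1 applies: 19 − 1 = 18.
S2 applies: 18 − 2 = 16.
S3 applies: 16 − 4 = 12.
S4 applies (level before this adjustment is 12 < 18, so +1): 12 + 1 = 13.
S5 applies (level before this adjustment is 13 < 23, so +1): 13 + 1 = 14.
Final offense level: 14.
Criminal history: 11 prior points → Category 3 (8+).
Level 14 falls in the 13-14 band.
Grid: Level 13-14 × Category 3 = 540-840 days.
Probation check: level 14 ≤ 16 and category 3 > 2 → not eligible.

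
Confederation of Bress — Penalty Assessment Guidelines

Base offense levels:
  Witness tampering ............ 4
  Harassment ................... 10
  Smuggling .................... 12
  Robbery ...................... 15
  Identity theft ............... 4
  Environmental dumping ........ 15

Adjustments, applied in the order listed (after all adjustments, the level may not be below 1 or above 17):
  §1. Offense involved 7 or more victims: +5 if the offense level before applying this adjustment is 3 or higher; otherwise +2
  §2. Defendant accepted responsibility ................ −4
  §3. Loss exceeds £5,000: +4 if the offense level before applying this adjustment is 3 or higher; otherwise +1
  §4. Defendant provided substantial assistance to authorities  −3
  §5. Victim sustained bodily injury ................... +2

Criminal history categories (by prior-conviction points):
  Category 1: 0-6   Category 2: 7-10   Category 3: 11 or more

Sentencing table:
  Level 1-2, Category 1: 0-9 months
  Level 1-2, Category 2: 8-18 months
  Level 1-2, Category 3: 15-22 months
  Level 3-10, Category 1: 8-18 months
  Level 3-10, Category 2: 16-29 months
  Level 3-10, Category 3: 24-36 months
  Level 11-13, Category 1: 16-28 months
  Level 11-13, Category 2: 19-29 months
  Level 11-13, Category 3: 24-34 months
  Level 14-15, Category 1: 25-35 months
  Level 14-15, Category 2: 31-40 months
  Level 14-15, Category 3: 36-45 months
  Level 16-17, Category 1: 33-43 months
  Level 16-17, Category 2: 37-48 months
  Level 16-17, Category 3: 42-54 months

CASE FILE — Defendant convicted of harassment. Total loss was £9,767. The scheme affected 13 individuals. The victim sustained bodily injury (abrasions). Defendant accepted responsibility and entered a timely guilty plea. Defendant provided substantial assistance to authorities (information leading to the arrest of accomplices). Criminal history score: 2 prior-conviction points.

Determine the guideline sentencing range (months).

Base offense level for harassment: 10.
§1 applies (level before this adjustment is 10 ≥ 3, so +5): 10 + 5 = 15.
§2 applies: 15 − 4 = 11.
§3 applies (level before this adjustment is 11 ≥ 3, so +4): 11 + 4 = 15.
§4 applies: 15 − 3 = 12.
§5 applies: 12 + 2 = 14.
Final offense level: 14.
Criminal history: 2 prior points → Category 1 (0-6).
Level 14 falls in the 14-15 band.
Grid: Level 14-15 × Category 1 = 25-35 months.

25-35 months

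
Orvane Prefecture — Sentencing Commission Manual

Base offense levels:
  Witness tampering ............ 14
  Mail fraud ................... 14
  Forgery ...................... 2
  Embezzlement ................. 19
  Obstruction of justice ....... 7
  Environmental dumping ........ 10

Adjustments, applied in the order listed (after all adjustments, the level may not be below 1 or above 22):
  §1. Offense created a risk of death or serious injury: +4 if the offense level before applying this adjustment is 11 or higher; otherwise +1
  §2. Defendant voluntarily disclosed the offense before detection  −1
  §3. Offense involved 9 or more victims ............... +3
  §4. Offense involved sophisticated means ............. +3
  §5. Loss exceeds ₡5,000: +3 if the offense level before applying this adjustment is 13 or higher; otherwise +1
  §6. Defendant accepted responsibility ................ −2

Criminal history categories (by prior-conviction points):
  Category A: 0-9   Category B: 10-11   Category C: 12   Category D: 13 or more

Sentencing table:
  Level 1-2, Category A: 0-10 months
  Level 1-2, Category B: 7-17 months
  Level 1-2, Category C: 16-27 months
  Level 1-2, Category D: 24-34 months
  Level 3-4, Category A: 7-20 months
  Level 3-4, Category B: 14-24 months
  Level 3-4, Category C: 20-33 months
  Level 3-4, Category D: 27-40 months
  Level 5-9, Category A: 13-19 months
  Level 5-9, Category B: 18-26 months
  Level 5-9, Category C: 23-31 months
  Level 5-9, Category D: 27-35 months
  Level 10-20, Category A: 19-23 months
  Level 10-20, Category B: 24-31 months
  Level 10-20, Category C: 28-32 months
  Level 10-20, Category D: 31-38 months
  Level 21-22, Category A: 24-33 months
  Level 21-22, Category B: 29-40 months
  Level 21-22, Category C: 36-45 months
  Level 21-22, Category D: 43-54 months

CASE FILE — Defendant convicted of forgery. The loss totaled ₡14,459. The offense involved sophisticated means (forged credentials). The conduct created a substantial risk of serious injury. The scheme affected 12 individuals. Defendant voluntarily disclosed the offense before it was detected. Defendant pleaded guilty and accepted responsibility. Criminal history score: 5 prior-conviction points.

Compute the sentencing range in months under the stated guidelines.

Base offense level for forgery: 2.
§1 applies (level before this adjustment is 2 < 11, so +1): 2 + 1 = 3.
§2 applies: 3 − 1 = 2.
§3 applies: 2 + 3 = 5.
§4 applies: 5 + 3 = 8.
§5 applies (level before this adjustment is 8 < 13, so +1): 8 + 1 = 9.
§6 applies: 9 − 2 = 7.
Final offense level: 7.
Criminal history: 5 prior points → Category A (0-9).
Level 7 falls in the 5-9 band.
Grid: Level 5-9 × Category A = 13-19 months.

13-19 months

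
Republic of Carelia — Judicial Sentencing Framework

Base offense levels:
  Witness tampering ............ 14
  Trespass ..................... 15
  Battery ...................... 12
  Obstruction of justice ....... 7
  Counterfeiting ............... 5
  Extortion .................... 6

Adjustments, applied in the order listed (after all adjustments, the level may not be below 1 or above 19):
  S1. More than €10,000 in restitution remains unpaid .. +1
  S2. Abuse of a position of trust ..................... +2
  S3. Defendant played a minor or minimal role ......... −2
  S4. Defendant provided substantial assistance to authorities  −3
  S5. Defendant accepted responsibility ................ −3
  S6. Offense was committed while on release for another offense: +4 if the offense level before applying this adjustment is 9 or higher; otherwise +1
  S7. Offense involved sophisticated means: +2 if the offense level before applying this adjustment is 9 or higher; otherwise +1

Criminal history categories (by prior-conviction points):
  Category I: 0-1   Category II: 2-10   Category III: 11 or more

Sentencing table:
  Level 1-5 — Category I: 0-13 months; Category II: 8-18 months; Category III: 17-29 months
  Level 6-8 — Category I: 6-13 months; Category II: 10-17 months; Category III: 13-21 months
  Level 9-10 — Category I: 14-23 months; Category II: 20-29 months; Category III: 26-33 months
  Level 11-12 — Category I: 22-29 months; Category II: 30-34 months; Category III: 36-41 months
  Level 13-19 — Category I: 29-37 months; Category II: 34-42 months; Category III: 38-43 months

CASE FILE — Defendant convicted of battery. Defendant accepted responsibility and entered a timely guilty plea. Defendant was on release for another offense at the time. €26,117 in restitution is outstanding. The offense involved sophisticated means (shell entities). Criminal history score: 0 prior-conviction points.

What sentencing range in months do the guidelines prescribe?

29-37 months

Base offense level for battery: 12.
S1 applies: 12 + 1 = 13.
S4 does not apply.
S5 applies: 13 − 3 = 10.
S6 applies (level before this adjustment is 10 ≥ 9, so +4): 10 + 4 = 14.
S7 applies (level before this adjustment is 14 ≥ 9, so +2): 14 + 2 = 16.
Final offense level: 16.
Criminal history: 0 prior points → Category I (0-1).
Level 16 falls in the 13-19 band.
Grid: Level 13-19 × Category I = 29-37 months.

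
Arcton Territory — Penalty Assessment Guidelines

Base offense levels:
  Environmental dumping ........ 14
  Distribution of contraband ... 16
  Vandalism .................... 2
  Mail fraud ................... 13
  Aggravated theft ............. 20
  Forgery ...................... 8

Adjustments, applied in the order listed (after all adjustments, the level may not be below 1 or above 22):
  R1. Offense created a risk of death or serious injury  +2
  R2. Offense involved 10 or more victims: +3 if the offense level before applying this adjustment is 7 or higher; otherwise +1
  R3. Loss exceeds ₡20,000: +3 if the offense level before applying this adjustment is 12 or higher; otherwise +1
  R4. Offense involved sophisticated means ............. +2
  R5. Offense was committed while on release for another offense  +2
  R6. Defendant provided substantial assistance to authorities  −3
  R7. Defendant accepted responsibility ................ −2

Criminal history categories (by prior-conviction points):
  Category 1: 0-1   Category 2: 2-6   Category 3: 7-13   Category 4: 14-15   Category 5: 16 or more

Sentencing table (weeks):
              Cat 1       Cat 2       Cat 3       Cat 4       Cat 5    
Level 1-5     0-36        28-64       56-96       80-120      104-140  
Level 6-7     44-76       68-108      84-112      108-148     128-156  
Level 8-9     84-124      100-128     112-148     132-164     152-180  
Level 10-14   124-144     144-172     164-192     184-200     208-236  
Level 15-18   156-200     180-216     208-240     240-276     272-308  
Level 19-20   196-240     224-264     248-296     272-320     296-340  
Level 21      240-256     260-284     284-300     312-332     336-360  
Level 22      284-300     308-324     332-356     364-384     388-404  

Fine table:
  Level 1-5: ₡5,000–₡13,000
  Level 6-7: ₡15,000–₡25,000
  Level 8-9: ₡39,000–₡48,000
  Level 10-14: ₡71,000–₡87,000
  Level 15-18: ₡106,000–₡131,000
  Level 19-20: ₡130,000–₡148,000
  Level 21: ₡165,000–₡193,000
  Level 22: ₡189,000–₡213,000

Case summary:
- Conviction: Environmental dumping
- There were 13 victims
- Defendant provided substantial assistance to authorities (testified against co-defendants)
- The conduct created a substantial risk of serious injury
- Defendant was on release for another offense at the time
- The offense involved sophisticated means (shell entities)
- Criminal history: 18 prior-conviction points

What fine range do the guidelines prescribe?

₡130,000–₡148,000

Base offense level for environmental dumping: 14.
R1 applies: 14 + 2 = 16.
R2 applies (level before this adjustment is 16 ≥ 7, so +3): 16 + 3 = 19.
R3 does not apply.
R4 applies: 19 + 2 = 21.
R5 applies: 21 + 2 = 23.
R6 applies: 23 − 3 = 20.
Final offense level: 20.
Level 20 falls in the 19-20 band.
Fine table: Level 19-20 → ₡130,000–₡148,000.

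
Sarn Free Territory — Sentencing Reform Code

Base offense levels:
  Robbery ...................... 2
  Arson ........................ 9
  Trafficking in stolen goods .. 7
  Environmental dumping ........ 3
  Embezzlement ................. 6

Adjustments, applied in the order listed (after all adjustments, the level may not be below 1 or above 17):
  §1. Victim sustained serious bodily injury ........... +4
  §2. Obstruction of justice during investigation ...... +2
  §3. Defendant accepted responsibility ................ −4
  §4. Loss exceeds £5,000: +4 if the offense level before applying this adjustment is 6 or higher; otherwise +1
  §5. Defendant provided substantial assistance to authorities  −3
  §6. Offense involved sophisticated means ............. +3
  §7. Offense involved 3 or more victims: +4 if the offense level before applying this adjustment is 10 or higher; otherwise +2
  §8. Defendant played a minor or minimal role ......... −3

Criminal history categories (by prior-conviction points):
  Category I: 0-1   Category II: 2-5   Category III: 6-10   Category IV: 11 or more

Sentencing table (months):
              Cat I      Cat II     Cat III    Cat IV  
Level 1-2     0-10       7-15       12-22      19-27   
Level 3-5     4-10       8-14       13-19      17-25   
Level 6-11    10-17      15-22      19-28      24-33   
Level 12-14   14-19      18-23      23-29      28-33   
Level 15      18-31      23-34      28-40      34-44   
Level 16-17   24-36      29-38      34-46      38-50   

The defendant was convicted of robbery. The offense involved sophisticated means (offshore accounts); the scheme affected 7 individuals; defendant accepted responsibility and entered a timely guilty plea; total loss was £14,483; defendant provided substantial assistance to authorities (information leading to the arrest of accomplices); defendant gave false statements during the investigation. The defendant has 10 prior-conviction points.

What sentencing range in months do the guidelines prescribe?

13-19 months

Base offense level for robbery: 2.
§2 applies: 2 + 2 = 4.
§3 applies: 4 − 4 = 0.
§4 applies (level before this adjustment is 0 < 6, so +1): 0 + 1 = 1.
§5 applies: 1 − 3 = -2.
§6 applies: -2 + 3 = 1.
§7 applies (level before this adjustment is 1 < 10, so +2): 1 + 2 = 3.
§8 does not apply.
Final offense level: 3.
Criminal history: 10 prior points → Category III (6-10).
Level 3 falls in the 3-5 band.
Grid: Level 3-5 × Category III = 13-19 months.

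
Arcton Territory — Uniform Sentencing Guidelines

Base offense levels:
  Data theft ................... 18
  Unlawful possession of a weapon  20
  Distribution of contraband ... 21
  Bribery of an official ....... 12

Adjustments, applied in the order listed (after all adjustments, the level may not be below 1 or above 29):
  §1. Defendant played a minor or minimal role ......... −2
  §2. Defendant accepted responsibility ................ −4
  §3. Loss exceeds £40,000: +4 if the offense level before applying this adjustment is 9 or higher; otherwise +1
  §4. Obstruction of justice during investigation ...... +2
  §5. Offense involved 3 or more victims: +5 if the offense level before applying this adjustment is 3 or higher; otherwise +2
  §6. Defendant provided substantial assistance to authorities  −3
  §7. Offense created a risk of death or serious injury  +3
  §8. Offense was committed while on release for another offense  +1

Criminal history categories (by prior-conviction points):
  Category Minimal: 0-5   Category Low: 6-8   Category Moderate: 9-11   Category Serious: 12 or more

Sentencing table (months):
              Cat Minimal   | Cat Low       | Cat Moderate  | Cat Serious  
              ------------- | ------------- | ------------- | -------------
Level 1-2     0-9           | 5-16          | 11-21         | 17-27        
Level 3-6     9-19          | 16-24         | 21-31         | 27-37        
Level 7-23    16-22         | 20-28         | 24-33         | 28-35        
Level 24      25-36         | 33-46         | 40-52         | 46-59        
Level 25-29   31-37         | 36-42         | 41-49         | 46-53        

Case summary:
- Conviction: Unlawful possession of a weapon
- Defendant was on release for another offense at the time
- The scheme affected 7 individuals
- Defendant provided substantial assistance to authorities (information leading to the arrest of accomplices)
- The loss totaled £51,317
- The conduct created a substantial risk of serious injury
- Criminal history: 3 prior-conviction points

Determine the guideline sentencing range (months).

31-37 months

Base offense level for unlawful possession of a weapon: 20.
§1 does not apply.
§3 applies (level before this adjustment is 20 ≥ 9, so +4): 20 + 4 = 24.
§5 applies (level before this adjustment is 24 ≥ 3, so +5): 24 + 5 = 29.
§6 applies: 29 − 3 = 26.
§7 applies: 26 + 3 = 29.
§8 applies: 29 + 1 = 30.
Level 30 exceeds the maximum of 29; capped at 29.
Final offense level: 29.
Criminal history: 3 prior points → Category Minimal (0-5).
Level 29 falls in the 25-29 band.
Grid: Level 25-29 × Category Minimal = 31-37 months.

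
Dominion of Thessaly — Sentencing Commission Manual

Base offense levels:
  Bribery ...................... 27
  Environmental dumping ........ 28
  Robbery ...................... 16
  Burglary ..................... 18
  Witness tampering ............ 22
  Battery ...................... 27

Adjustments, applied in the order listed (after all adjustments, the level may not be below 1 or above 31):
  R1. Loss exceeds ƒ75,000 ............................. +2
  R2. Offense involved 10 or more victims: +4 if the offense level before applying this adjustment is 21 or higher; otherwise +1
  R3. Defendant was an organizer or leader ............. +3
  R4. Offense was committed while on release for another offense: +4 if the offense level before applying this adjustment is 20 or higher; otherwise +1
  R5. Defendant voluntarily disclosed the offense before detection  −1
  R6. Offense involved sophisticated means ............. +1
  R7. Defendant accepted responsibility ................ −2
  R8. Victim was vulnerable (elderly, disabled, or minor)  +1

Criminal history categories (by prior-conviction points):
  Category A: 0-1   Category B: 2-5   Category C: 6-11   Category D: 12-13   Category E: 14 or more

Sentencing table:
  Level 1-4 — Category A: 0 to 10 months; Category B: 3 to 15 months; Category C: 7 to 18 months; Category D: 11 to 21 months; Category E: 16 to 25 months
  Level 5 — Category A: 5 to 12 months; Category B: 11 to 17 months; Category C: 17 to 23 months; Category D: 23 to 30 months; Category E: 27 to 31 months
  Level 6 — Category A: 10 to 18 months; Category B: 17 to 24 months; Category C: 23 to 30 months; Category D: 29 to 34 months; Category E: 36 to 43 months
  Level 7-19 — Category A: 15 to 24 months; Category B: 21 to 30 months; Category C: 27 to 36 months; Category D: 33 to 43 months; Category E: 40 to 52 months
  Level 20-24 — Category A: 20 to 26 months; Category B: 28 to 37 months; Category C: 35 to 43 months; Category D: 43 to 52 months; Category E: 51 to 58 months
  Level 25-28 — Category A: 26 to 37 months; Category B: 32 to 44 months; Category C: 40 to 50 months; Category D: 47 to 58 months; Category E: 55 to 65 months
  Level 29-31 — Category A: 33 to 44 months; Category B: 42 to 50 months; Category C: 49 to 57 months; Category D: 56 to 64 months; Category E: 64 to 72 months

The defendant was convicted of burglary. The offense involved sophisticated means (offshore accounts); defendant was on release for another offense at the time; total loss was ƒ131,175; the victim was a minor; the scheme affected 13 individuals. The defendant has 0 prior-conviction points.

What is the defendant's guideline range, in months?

Base offense level for burglary: 18.
R1 applies: 18 + 2 = 20.
R2 applies (level before this adjustment is 20 < 21, so +1): 20 + 1 = 21.
R4 applies (level before this adjustment is 21 ≥ 20, so +4): 21 + 4 = 25.
R5 does not apply.
R6 applies: 25 + 1 = 26.
R7 does not apply.
R8 applies: 26 + 1 = 27.
Final offense level: 27.
Criminal history: 0 prior points → Category A (0-1).
Level 27 falls in the 25-28 band.
Grid: Level 25-28 × Category A = 26-37 months.

26-37 months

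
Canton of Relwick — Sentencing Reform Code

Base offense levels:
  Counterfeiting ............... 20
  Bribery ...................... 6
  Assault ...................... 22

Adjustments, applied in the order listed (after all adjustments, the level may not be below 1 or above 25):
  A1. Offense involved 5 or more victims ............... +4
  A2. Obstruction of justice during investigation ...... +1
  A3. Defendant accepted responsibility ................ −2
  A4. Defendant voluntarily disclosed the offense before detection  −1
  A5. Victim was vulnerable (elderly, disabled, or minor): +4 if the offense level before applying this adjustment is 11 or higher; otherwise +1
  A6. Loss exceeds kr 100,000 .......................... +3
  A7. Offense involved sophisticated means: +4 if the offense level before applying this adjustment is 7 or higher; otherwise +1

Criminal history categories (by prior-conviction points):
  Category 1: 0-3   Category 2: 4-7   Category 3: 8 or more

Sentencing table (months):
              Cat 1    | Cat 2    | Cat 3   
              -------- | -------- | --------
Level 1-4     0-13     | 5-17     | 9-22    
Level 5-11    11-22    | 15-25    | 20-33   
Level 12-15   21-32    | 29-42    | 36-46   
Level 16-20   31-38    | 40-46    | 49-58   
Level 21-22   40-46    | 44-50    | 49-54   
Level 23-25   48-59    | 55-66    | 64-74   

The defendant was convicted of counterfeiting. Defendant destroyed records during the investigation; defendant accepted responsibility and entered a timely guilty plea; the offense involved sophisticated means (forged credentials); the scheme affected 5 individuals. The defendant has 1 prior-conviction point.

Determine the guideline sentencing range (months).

48-59 months

Base offense level for counterfeiting: 20.
A1 applies: 20 + 4 = 24.
A2 applies: 24 + 1 = 25.
A3 applies: 25 − 2 = 23.
A4 does not apply.
A5 does not apply.
A6 does not apply.
A7 applies (level before this adjustment is 23 ≥ 7, so +4): 23 + 4 = 27.
Level 27 exceeds the maximum of 25; capped at 25.
Final offense level: 25.
Criminal history: 1 prior point → Category 1 (0-3).
Level 25 falls in the 23-25 band.
Grid: Level 23-25 × Category 1 = 48-59 months.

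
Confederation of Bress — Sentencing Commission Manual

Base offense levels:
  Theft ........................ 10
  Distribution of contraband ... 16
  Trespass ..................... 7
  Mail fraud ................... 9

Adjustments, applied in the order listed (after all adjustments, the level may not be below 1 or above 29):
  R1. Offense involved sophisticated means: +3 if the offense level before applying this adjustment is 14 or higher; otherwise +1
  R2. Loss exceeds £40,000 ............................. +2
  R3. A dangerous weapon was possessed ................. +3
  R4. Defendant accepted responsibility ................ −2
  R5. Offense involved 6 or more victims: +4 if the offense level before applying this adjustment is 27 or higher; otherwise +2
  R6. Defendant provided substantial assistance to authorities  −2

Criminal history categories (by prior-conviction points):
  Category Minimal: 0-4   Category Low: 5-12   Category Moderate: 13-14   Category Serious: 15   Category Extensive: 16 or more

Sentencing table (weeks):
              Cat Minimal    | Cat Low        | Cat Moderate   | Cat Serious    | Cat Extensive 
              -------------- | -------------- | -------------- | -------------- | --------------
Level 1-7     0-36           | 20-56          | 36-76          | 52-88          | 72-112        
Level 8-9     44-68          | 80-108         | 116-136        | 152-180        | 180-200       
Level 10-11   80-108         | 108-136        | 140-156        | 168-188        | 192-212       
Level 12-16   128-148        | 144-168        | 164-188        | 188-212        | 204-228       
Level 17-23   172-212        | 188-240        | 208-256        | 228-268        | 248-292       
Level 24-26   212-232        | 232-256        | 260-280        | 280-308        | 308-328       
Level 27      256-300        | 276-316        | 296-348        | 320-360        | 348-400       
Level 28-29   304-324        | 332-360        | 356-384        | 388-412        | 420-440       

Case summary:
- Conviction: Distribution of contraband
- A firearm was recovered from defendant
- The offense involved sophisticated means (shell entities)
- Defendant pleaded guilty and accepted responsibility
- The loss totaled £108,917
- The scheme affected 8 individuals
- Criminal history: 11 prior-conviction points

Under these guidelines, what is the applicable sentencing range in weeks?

Base offense level for distribution of contraband: 16.
R1 applies (level before this adjustment is 16 ≥ 14, so +3): 16 + 3 = 19.
R2 applies: 19 + 2 = 21.
R3 applies: 21 + 3 = 24.
R4 applies: 24 − 2 = 22.
R5 applies (level before this adjustment is 22 < 27, so +2): 22 + 2 = 24.
R6 does not apply.
Final offense level: 24.
Criminal history: 11 prior points → Category Low (5-12).
Level 24 falls in the 24-26 band.
Grid: Level 24-26 × Category Low = 232-256 weeks.

232-256 weeks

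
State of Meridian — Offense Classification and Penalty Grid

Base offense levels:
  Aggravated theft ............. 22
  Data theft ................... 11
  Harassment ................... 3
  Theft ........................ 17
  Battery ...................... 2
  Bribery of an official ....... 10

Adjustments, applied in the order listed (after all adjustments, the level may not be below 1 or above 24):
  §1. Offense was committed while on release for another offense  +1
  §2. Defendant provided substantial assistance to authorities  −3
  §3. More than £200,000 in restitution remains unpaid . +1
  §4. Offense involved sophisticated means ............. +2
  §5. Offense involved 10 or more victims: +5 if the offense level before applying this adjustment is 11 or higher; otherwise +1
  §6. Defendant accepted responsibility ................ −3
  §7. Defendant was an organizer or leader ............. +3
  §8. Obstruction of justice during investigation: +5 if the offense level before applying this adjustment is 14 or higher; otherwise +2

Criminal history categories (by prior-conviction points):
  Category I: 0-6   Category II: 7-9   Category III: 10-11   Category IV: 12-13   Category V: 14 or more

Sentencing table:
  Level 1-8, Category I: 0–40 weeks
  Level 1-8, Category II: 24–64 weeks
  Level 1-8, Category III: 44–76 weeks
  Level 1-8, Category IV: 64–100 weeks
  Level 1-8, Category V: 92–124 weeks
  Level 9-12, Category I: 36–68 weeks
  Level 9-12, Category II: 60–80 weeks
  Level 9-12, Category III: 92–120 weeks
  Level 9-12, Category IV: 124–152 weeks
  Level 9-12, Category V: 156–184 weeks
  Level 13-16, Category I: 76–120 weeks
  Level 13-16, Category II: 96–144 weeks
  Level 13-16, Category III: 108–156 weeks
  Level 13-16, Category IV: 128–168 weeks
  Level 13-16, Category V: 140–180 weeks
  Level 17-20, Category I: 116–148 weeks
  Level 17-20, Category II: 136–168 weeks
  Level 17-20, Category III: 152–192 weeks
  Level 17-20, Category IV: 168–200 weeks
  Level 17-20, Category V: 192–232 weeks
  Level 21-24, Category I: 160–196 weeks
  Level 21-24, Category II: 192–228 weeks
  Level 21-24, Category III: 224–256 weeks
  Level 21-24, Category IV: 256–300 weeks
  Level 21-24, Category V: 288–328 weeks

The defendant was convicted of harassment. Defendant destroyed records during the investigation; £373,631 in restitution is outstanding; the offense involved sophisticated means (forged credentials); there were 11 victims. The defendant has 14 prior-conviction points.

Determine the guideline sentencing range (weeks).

Base offense level for harassment: 3.
§2 does not apply.
§3 applies: 3 + 1 = 4.
§4 applies: 4 + 2 = 6.
§5 applies (level before this adjustment is 6 < 11, so +1): 6 + 1 = 7.
§6 does not apply.
§7 does not apply.
§8 applies (level before this adjustment is 7 < 14, so +2): 7 + 2 = 9.
Final offense level: 9.
Criminal history: 14 prior points → Category V (14+).
Level 9 falls in the 9-12 band.
Grid: Level 9-12 × Category V = 156-184 weeks.

156-184 weeks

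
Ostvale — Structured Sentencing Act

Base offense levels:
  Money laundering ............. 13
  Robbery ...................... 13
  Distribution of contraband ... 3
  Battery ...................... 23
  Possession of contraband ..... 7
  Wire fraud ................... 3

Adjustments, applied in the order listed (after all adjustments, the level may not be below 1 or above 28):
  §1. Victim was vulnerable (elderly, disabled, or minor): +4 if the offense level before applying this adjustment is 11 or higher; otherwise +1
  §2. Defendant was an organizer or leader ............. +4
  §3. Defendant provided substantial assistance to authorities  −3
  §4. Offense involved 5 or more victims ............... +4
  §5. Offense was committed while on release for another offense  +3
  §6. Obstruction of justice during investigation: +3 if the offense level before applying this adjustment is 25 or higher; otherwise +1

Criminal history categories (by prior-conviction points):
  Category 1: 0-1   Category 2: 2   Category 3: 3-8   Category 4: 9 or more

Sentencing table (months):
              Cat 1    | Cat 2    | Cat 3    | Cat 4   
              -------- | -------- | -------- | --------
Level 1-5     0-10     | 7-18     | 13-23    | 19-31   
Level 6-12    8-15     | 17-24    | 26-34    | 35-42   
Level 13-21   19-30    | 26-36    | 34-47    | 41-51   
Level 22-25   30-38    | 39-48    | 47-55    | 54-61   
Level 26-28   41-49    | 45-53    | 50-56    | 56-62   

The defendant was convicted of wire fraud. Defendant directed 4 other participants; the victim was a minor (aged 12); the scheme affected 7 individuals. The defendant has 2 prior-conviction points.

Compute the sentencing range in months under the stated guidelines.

Base offense level for wire fraud: 3.
§1 applies (level before this adjustment is 3 < 11, so +1): 3 + 1 = 4.
§2 applies: 4 + 4 = 8.
§4 applies: 8 + 4 = 12.
Final offense level: 12.
Criminal history: 2 prior points → Category 2 (2).
Level 12 falls in the 6-12 band.
Grid: Level 6-12 × Category 2 = 17-24 months.

17-24 months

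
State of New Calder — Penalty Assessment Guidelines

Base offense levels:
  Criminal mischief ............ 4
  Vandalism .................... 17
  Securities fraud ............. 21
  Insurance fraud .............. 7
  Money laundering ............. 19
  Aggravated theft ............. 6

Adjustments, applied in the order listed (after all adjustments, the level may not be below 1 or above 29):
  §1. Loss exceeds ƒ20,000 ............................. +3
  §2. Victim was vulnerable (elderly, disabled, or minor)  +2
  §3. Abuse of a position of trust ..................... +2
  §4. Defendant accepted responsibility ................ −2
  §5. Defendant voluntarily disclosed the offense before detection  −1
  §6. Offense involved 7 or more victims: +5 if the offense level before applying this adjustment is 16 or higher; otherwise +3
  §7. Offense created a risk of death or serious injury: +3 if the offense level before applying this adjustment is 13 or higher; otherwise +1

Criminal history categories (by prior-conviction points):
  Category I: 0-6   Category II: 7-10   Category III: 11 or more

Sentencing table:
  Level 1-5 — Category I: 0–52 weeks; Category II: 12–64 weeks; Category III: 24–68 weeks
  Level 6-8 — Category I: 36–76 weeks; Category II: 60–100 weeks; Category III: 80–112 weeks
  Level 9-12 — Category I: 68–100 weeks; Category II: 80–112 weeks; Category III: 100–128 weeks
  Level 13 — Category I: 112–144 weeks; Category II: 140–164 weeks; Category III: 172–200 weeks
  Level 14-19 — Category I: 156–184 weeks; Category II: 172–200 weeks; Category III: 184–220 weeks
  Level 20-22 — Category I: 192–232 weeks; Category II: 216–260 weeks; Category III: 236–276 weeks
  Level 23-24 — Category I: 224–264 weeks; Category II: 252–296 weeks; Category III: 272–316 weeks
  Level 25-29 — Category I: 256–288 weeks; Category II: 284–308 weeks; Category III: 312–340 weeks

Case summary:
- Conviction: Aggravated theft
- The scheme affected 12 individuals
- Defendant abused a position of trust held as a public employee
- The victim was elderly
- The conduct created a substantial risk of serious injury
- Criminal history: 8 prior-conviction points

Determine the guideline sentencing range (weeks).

172-200 weeks

Base offense level for aggravated theft: 6.
§1 does not apply.
§2 applies: 6 + 2 = 8.
§3 applies: 8 + 2 = 10.
§5 does not apply.
§6 applies (level before this adjustment is 10 < 16, so +3): 10 + 3 = 13.
§7 applies (level before this adjustment is 13 ≥ 13, so +3): 13 + 3 = 16.
Final offense level: 16.
Criminal history: 8 prior points → Category II (7-10).
Level 16 falls in the 14-19 band.
Grid: Level 14-19 × Category II = 172-200 weeks.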